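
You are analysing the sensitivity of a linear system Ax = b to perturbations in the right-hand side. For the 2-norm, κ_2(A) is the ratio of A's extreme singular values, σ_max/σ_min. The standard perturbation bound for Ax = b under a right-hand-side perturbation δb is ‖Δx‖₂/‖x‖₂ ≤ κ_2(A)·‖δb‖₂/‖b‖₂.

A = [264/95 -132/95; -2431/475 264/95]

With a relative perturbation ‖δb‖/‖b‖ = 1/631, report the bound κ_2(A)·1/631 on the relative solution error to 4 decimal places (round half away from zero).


AᵀA = [7652161/225625 -816024/45125; -816024/45125 17424/1805]; tr = 9830161/225625, det = 2108304/5640625
eigenvalues of AᵀA: λ = (tr ± √(tr²−4·det))/2 = 1089/25, 1936/225625
so κ_2 = √((1089/25) / (1936/225625)) = 71.2500
bound on ‖Δx‖/‖x‖: κ·ε = 71.2500·1/631 = 0.1129

0.1129


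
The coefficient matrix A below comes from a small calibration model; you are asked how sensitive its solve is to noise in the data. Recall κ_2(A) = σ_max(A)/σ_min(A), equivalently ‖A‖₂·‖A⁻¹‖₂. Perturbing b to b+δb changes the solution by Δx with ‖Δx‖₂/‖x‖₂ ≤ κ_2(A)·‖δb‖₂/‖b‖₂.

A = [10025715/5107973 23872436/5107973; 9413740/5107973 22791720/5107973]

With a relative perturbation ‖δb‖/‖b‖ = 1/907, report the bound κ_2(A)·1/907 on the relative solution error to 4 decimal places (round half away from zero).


M = AᵀA = [224891155825/31024242769 539706974940/31024242769; 539706974940/31024242769 1295309989456/31024242769]. tr(M)=8995273049/183575401, det(M)=3841600/183575401
λ_max, λ_min = (8995273049/183575401 ± √80912116333023830001/33699927852310801)/2 = 49, 78400/183575401
so κ_2 = √(49 / (78400/183575401)) = 338.7250
perturbation bound = 338.7250·1/907 = 0.3735

0.3735


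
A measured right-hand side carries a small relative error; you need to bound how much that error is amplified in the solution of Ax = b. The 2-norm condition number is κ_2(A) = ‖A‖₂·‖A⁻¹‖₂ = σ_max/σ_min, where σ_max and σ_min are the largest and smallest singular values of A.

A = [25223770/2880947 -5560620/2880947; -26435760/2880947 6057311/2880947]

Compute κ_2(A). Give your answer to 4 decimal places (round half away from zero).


242.3000

M = AᵀA = [1587500570500/9869031649 -357181236360/9869031649; -357181236360/9869031649 80394187081/9869031649]. tr(M)=992203901/5870929, det(M)=2856100/5870929
λ_max, λ_min = (992203901/5870929 ± √984401509318350201/34467807323041)/2 = 169, 16900/5870929
κ_2(A) = √(λ_max/λ_min) = √(169 / (16900/5870929)) = 242.3000


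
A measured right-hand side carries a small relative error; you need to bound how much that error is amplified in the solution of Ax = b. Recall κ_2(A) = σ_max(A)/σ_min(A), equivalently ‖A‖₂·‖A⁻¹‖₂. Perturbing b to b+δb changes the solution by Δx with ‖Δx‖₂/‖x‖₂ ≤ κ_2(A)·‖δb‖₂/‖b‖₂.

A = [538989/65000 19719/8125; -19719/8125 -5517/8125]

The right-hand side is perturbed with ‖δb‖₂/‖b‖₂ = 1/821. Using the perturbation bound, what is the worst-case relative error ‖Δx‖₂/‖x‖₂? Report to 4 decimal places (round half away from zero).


0.3800

M = AᵀA = [504631737/6760000 18397827/845000; 18397827/845000 670842/105625]. tr(M)=876105/10816, det(M)=729/10816
char-poly roots: 81 and 9/10816
κ_2(A) = √(λ_max/λ_min) = √(81 / (9/10816)) = 312.0000
perturbation bound = 312.0000·1/821 = 0.3800


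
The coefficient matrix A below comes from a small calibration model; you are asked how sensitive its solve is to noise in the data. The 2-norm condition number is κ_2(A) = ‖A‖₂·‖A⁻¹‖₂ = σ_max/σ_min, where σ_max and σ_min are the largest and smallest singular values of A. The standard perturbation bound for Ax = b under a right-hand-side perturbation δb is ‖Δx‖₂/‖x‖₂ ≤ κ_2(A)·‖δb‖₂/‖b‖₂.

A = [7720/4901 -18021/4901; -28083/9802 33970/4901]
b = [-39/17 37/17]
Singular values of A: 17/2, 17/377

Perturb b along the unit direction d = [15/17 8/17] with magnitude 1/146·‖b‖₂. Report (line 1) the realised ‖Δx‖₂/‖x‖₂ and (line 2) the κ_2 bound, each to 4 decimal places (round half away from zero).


from the listed singular values, σ₁ = 17/2, σ_n = 17/377
κ_2(A) = (17/2) / (17/377) = 188.5000
bound on ‖Δx‖/‖x‖: κ·ε = 188.5000·1/146 = 1.2911
solve Ax = b  →  x = [-20.6063 -8.2036]
‖b‖ = 3.1623, ‖x‖ = 22.1793
Δx = A⁻¹·δb where δb = 1/146·3.1623·d; ‖Δx‖ = 0.4803
relative error = 0.0217
so the bound overstates the realised error by a factor of ≈ 59.6165 (computed from the unrounded values)

0.0217
1.2911


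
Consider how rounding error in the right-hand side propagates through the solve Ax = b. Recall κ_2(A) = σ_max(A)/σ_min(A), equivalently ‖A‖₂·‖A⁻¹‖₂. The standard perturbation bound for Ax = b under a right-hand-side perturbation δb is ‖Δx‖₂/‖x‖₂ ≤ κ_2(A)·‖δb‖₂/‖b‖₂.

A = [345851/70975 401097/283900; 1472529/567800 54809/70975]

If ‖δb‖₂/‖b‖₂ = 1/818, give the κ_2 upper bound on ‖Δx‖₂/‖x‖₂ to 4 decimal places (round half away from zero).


0.4083

M = AᵀA = [6798317069/223112000 247852899/27889000; 247852899/27889000 144597389/55778000]. tr(M)=59013653/1784896, det(M)=279841/28558336
λ_max, λ_min = (59013653/1784896 ± √3482486368634025/3185853730816)/2 = 529/16, 529/1784896
κ = σ_max/σ_min = (23/4)/(23/1336) = 334.0000
bound on ‖Δx‖/‖x‖: κ·ε = 334.0000·1/818 = 0.4083


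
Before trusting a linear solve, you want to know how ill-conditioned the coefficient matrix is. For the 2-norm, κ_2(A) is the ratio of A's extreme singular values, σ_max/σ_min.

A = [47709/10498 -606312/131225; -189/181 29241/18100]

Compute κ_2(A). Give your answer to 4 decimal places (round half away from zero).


AᵀA = [2396314125/110208004 -2500036245/110208004; -2500036245/110208004 10561461129/440832016]; tr = 23955669/524176, det = 13286025/2096704
eigenvalues of AᵀA: λ = (tr ± √(tr²−4·det))/2 = 729/16, 18225/131044
σ_max=√(729/16)=(27/4), σ_min=√(18225/131044)=(135/362) → κ = 18.1000

18.1000


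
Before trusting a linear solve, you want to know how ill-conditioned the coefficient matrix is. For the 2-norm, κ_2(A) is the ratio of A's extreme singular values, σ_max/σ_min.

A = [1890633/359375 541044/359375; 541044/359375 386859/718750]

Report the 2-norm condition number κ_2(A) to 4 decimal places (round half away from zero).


AᵀA = [6187554801/206640625 1804111218/206640625; 1804111218/206640625 2112918921/826562500]; tr = 42981021/1322500, det = 10556001/33062500
char-poly roots: 3249/100 and 3249/330625
so κ_2 = √((3249/100) / (3249/330625)) = 57.5000

57.5000


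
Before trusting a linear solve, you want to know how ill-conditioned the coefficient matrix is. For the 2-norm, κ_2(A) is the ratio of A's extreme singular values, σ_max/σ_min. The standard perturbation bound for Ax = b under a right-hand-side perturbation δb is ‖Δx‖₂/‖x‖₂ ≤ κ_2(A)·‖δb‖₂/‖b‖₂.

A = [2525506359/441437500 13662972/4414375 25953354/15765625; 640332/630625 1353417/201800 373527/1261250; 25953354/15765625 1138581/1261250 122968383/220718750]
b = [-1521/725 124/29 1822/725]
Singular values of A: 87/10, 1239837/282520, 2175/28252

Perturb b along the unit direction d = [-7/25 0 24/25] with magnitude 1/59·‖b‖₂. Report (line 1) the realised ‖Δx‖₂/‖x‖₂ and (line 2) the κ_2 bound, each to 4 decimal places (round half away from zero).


0.0304
1.9154

σ_max = 87/10, σ_min = 2175/28252
κ = σ_max/σ_min = (87/10)/(2175/28252) = 113.0080
κ_2(A)·‖δb‖/‖b‖ = 1.9154
solve Ax = b  →  x = [-11.4787 0.7308 37.2440]
2-norm of b is 5.3852; of x, 38.9796
Δx = A⁻¹·δb where δb = 1/59·5.3852·d; ‖Δx‖ = 1.1856
dividing the unrounded norms, ‖Δx‖/‖x‖ = 0.0304
so the bound overstates the realised error by a factor of ≈ 62.9735 (computed from the unrounded values)


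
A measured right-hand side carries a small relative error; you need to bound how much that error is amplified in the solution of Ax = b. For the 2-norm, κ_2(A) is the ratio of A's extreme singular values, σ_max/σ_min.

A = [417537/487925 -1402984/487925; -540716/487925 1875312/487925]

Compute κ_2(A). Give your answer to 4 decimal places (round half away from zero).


AᵀA = [18668437561/9522832225 -63992357352/9522832225; -63992357352/9522832225 219406368064/9522832225]; tr = 9522992225/380913289, det = 4000000/380913289
λ_max, λ_min = (9522992225/380913289 ± √90681286304786450625/145094933736797521)/2 = 25, 160000/380913289
so κ_2 = √(25 / (160000/380913289)) = 243.9625

243.9625


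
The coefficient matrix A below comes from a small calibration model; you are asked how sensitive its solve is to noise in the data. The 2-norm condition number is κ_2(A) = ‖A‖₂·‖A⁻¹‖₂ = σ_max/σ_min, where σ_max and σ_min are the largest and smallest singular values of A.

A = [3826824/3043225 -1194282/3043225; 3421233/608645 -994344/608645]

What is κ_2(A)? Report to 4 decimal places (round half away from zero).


AᵀA = [182787306921/5509350625 -53311939128/5509350625; -53311939128/5509350625 15552831204/5509350625]; tr = 317344221/8814961, det = 202500/8814961
solving λ² − 317344221/8814961·λ + 202500/8814961 = 0 gives λ = 36, 5625/8814961
σ_max=√36=6, σ_min=√(5625/8814961)=(75/2969) → κ = 237.5200

237.5200


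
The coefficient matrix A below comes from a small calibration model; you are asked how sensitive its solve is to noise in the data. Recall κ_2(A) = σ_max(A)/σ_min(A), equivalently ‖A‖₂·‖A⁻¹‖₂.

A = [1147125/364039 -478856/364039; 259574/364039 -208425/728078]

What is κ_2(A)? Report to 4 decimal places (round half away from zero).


M = AᵀA = [822887821/78836641 -342866475/78836641; -342866475/78836641 571477249/315346564]. tr(M)=22858157/1865956, det(M)=2401/1865956
solving λ² − 22858157/1865956·λ + 2401/1865956 = 0 gives λ = 49/4, 49/466489
κ_2(A) = √(λ_max/λ_min) = √((49/4) / (49/466489)) = 341.5000

341.5000


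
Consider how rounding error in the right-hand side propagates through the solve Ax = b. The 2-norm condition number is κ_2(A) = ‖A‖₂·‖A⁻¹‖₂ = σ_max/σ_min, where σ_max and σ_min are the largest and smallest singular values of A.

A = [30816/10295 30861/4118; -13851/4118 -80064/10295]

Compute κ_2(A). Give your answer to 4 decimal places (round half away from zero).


AᵀA = [10219689/504100 244944/5041; 244944/5041 58800249/504100]; tr = 34509969/252050, det = 187388721/50410000
char-poly roots: 13689/100 and 13689/504100
κ = σ_max/σ_min = (117/10)/(117/710) = 71.0000

71.0000


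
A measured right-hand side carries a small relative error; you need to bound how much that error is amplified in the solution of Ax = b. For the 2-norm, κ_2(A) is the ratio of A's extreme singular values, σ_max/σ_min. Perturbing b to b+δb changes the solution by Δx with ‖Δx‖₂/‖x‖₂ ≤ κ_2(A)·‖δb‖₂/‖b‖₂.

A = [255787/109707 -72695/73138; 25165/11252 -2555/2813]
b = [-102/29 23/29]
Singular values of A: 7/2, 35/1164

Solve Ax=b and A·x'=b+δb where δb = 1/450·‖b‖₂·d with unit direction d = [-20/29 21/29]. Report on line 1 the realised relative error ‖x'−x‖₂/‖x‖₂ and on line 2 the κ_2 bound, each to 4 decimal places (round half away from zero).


largest singular value 7/2, smallest 35/1164
κ_2(A) = (7/2) / (35/1164) = 116.4000
perturbation bound = 116.4000·1/450 = 0.2587
solve Ax = b  →  x = [37.8462 92.3165]
‖b‖ = 3.6056, ‖x‖ = 99.7731
Δx = A⁻¹·δb where δb = 1/450·3.6056·d; ‖Δx‖ = 0.2665
realised ‖Δx‖/‖x‖ = 0.0027
tightness: 0.0027 against a bound of 0.2587 (unrounded ratio ≈ 0.0103)

0.0027
0.2587


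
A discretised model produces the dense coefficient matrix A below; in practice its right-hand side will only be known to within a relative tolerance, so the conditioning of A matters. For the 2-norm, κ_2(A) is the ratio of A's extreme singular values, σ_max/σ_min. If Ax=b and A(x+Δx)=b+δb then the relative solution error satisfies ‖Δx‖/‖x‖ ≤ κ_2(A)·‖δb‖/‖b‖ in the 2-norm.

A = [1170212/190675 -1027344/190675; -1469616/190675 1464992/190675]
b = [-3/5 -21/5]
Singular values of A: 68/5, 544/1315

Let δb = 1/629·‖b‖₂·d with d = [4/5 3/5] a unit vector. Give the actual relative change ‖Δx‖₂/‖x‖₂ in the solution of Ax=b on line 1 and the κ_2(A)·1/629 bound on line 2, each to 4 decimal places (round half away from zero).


from the listed singular values, σ₁ = 68/5, σ_n = 544/1315
κ = σ_max/σ_min = (68/5)/(544/1315) = 32.8750
κ_2(A)·‖δb‖/‖b‖ = 0.0523
solve Ax = b  →  x = [-4.8415 -5.4035]
2-norm of b is 4.2426; of x, 7.2552
with δb = [0.0054 0.0040], A·Δx = δb → ‖Δx‖ = 0.0163
realised ‖Δx‖/‖x‖ = 0.0022
tightness: 0.0022 against a bound of 0.0523 (unrounded ratio ≈ 0.0430)

0.0022
0.0523


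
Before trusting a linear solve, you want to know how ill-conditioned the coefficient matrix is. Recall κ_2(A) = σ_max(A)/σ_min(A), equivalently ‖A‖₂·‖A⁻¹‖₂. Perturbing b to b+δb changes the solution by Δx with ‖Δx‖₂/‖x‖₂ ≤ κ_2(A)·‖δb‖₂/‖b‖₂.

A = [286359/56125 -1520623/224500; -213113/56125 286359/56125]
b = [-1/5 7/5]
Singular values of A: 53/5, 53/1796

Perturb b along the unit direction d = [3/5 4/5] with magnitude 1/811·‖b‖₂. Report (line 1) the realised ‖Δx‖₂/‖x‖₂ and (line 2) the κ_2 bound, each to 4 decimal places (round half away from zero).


σ_max = 53/5, σ_min = 53/1796
condition number: (53/5) ÷ (53/1796) = 359.2000
worst-case relative error ≤ 359.2000 × 1/811 = 0.4429
solve Ax = b  →  x = [27.0528 20.4075]
2-norm of b is 1.4142; of x, 33.8869
re-solving with b+δb shifts x by Δx of norm 0.0591
dividing the unrounded norms, ‖Δx‖/‖x‖ = 0.0017
so the bound overstates the realised error by a factor of ≈ 253.9937 (computed from the unrounded values)

0.0017
0.4429


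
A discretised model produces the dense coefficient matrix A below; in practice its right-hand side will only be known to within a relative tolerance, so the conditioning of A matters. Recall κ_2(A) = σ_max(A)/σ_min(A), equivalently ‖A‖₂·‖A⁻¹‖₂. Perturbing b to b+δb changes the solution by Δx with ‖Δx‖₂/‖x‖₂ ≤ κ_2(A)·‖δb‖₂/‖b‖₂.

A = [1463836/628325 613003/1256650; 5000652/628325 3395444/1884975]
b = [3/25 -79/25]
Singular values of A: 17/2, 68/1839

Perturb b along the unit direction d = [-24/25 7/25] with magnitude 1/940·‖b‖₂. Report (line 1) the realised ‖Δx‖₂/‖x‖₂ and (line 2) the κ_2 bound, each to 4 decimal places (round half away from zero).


0.0034
0.2445

σ_max = 17/2, σ_min = 68/1839
κ = σ_max/σ_min = (17/2)/(68/1839) = 229.8750
κ_2(A)·‖δb‖/‖b‖ = 0.2445
solve Ax = b  →  x = [5.5922 -26.4620]
2-norm of b is 3.1623; of x, 27.0464
re-solving with b+δb shifts x by Δx of norm 0.0910
dividing the unrounded norms, ‖Δx‖/‖x‖ = 0.0034
so the bound overstates the realised error by a factor of ≈ 72.6990 (computed from the unrounded values)


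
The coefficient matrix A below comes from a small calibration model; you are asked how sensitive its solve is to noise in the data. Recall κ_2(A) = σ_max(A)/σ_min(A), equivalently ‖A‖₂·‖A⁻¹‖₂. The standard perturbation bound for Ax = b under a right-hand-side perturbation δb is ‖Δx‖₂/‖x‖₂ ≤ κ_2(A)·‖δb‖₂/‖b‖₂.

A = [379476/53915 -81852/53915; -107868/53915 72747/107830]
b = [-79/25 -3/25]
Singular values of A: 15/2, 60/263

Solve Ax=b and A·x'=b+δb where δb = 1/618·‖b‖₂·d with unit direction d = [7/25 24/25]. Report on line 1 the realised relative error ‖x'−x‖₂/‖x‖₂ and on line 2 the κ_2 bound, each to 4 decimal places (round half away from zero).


0.0051
0.0532

from the listed singular values, σ₁ = 15/2, σ_n = 60/263
condition number: (15/2) ÷ (60/263) = 32.8750
bound on ‖Δx‖/‖x‖: κ·ε = 32.8750·1/618 = 0.0532
solve Ax = b  →  x = [-1.3524 -4.1886]
‖b‖₂ = 3.1623 and ‖x‖₂ = 4.4015
with δb = [0.0014 0.0049], A·Δx = δb → ‖Δx‖ = 0.0224
realised ‖Δx‖/‖x‖ = 0.0051
tightness: 0.0051 against a bound of 0.0532 (unrounded ratio ≈ 0.0958)


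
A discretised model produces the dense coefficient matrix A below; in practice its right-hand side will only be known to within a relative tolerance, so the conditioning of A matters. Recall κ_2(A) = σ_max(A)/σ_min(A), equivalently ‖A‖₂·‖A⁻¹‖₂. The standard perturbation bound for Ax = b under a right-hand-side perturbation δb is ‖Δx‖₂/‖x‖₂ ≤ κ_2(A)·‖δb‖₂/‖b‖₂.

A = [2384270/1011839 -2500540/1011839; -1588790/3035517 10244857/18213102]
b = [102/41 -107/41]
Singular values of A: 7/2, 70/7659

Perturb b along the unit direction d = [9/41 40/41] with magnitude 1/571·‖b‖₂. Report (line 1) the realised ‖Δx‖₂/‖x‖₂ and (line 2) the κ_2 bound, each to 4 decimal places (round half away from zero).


0.0032
0.6707

σ_max = 7/2, σ_min = 70/7659
condition number: (7/2) ÷ (70/7659) = 382.9500
κ_2(A)·‖δb‖/‖b‖ = 0.6707
solve Ax = b  →  x = [-157.8709 -151.5369]
2-norm of b is 3.6056; of x, 218.8303
with δb = [0.0014 0.0062], A·Δx = δb → ‖Δx‖ = 0.6909
relative error = 0.0032
realised/bound (from unrounded values) ≈ 0.0047


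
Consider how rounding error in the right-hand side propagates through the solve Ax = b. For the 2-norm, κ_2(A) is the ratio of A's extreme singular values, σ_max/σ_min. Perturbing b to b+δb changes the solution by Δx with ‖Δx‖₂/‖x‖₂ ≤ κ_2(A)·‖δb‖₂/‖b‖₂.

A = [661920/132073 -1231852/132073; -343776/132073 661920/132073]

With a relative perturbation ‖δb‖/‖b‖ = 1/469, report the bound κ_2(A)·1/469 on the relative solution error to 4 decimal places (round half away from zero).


AᵀA = [1924982784/60357361 -3608787840/60357361; -3608787840/60357361 6766773136/60357361]; tr = 30075280/208849, det = 147456/208849
char-poly roots: 144 and 1024/208849
so κ_2 = √(144 / (1024/208849)) = 171.3750
worst-case relative error ≤ 171.3750 × 1/469 = 0.3654

0.3654


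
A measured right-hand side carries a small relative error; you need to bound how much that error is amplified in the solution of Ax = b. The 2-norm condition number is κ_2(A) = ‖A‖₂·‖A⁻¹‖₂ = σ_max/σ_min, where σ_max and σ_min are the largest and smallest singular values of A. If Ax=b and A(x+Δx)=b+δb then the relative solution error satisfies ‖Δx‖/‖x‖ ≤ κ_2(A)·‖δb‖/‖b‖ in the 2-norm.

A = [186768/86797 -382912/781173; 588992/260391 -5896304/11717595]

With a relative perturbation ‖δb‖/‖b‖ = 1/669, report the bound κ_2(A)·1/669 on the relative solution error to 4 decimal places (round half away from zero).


form AᵀA = [785793280/80622441 -7956103168/3628009845; -7956103168/3628009845 80566302976/163260443025] with trace 994525696/97121025 and determinant 65536/97121025
solving λ² − 994525696/97121025·λ + 65536/97121025 = 0 gives λ = 256/25, 256/3884841
σ_max=√(256/25)=(16/5), σ_min=√(256/3884841)=(16/1971) → κ = 394.2000
bound on ‖Δx‖/‖x‖: κ·ε = 394.2000·1/669 = 0.5892

0.5892


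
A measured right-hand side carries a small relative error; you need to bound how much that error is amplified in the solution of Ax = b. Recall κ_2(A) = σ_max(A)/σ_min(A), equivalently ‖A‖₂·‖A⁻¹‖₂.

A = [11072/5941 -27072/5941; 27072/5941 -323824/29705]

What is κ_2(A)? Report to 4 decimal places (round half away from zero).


365.6000

form AᵀA = [65806336/2715037 -789636096/13575185; -789636096/13575185 9475716352/67875925] with trace 855451904/5221225 and determinant 1048576/5221225
λ_max, λ_min = (855451904/5221225 ± √731776060652322816/27261190500625)/2 = 4096/25, 256/208849
so κ_2 = √((4096/25) / (256/208849)) = 365.6000


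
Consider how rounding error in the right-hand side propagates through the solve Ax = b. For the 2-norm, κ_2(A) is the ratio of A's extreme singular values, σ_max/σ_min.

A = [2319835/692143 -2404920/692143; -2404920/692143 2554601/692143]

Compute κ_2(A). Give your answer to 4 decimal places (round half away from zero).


164.6000

form AᵀA = [13276188625/569633689 -13938916320/569633689; -13938916320/569633689 14636892361/569633689] with trace 33190346/677329 and determinant 60025/677329
λ_max, λ_min = (33190346/677329 ± √1101436440906816/458774574241)/2 = 49, 1225/677329
κ_2(A) = √(λ_max/λ_min) = √(49 / (1225/677329)) = 164.6000


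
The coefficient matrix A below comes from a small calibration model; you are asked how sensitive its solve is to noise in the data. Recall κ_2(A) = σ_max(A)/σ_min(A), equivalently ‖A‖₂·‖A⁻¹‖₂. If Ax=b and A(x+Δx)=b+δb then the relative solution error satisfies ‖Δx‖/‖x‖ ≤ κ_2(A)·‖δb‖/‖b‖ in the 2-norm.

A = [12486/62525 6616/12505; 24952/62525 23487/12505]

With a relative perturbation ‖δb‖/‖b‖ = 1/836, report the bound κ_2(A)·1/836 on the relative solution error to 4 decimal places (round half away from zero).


form AᵀA = [1245604/6255001 5349240/6255001; 5349240/6255001 23816425/6255001] with trace 14909/3721 and determinant 100/3721
solving λ² − 14909/3721·λ + 100/3721 = 0 gives λ = 4, 25/3721
κ_2(A) = √(λ_max/λ_min) = √(4 / (25/3721)) = 24.4000
perturbation bound = 24.4000·1/836 = 0.0292

0.0292


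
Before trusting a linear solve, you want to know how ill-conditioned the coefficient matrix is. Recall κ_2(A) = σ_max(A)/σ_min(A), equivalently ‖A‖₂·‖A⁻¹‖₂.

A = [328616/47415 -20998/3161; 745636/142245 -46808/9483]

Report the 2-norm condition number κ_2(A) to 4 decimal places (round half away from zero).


AᵀA = [61114772944/809345601 -19400847760/269781867; -19400847760/269781867 6159232900/89927289]; tr = 138582484/962361, det = 40000/106929
λ_max, λ_min = (138582484/962361 ± √19203719071770256/926138694321)/2 = 144, 2500/962361
σ_max=√144=12, σ_min=√(2500/962361)=(50/981) → κ = 235.4400

235.4400


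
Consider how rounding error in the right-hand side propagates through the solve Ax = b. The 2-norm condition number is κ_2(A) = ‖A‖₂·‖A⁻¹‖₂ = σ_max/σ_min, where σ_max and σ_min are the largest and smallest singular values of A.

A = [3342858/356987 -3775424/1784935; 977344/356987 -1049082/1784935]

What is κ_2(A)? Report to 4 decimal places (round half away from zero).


form AᵀA = [12129900902500/127439718169 -2729204064000/127439718169; -2729204064000/127439718169 614175976900/127439718169] with trace 7581247400/75811849 and determinant 6250000/75811849
char-poly roots: 100 and 62500/75811849
κ_2(A) = √(λ_max/λ_min) = √(100 / (62500/75811849)) = 348.2800

348.2800


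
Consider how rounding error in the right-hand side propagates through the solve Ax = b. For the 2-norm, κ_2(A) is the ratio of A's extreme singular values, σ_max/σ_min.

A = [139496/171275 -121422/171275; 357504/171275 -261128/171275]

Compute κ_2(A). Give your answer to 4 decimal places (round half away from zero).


32.9375

M = AᵀA = [871409728/173580625 -652616496/173580625; -652616496/173580625 490716772/173580625]. tr(M)=10897012/1388645, det(M)=9834496/173580625
λ_max, λ_min = (10897012/1388645 ± √2957696464245264/48208373400625)/2 = 196/25, 50176/6943225
κ_2(A) = √(λ_max/λ_min) = √((196/25) / (50176/6943225)) = 32.9375


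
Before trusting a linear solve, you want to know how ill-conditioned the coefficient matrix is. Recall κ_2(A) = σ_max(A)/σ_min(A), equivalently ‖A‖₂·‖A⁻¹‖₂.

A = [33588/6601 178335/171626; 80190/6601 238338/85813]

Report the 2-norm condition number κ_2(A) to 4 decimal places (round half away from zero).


120.7500

AᵀA = [7558589844/43573201 1700560170/43573201; 1700560170/43573201 1532682729/174292804]; tr = 18897705/103684, det = 59049/25921
solving λ² − 18897705/103684·λ + 59049/25921 = 0 gives λ = 729/4, 324/25921
κ = σ_max/σ_min = (27/2)/(18/161) = 120.7500


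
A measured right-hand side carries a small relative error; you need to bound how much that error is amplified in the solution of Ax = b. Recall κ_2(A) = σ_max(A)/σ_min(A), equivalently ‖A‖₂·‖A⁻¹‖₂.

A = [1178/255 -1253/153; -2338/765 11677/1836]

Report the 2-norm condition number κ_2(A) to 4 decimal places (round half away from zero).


M = AᵀA = [42248/1377 -473165/8262; -473165/8262 21319625/198288]. tr(M)=1611961/11664, det(M)=55225/2916
λ_max, λ_min = (1611961/11664 ± √2588111955121/136048896)/2 = 2209/16, 100/729
κ = σ_max/σ_min = (47/4)/(10/27) = 31.7250

31.7250


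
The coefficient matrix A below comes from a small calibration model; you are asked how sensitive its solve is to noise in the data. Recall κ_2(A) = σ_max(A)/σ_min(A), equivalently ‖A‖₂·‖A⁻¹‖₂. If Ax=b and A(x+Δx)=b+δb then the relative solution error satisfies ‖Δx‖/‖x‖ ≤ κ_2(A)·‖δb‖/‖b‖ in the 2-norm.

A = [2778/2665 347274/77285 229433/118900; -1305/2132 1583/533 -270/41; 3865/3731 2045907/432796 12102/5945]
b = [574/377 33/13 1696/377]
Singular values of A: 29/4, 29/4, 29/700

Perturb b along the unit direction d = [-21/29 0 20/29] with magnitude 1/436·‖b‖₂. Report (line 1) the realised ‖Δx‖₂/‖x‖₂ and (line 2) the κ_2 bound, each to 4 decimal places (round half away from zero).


from the listed singular values, σ₁ = 29/4, σ_n = 29/700
κ = σ_max/σ_min = (29/4)/(29/700) = 175.0000
bound on ‖Δx‖/‖x‖: κ·ε = 175.0000·1/436 = 0.4014
solve Ax = b  →  x = [-47.0076 7.9863 7.5856]
2-norm of b is 5.3852; of x, 48.2808
with δb = [-0.0089 0.0000 0.0085], A·Δx = δb → ‖Δx‖ = 0.2981
realised ‖Δx‖/‖x‖ = 0.0062
tightness: 0.0062 against a bound of 0.4014 (unrounded ratio ≈ 0.0154)

0.0062
0.4014


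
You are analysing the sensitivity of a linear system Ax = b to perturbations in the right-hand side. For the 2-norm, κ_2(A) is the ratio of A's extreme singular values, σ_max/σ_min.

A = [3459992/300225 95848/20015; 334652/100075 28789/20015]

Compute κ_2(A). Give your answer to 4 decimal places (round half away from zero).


300.2250

AᵀA = [20767155664/144216081 2884289620/48072027; 2884289620/48072027 400625825/16024009]; tr = 24372788089/144216081, det = 45697600/144216081
λ_max, λ_min = (24372788089/144216081 ± √594006437916167849521/20798278018998561)/2 = 169, 270400/144216081
so κ_2 = √(169 / (270400/144216081)) = 300.2250


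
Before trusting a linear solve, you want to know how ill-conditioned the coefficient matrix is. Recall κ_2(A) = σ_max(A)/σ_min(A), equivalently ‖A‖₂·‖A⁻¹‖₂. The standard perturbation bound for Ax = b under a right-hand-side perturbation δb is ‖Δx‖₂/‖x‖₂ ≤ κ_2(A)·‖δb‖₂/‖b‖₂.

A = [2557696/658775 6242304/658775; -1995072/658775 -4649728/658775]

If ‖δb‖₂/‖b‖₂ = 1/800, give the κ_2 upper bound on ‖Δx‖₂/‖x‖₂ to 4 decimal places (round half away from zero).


0.1584

AᵀA = [420884844544/17359380025 201939664896/3471876005; 201939664896/3471876005 2423453188096/17359380025]; tr = 3366080512/20543645, det = 4294967296/2567955625
eigenvalues of AᵀA: λ = (tr ± √(tr²−4·det))/2 = 4096/25, 1048576/102718225
so κ_2 = √((4096/25) / (1048576/102718225)) = 126.6875
worst-case relative error ≤ 126.6875 × 1/800 = 0.1584


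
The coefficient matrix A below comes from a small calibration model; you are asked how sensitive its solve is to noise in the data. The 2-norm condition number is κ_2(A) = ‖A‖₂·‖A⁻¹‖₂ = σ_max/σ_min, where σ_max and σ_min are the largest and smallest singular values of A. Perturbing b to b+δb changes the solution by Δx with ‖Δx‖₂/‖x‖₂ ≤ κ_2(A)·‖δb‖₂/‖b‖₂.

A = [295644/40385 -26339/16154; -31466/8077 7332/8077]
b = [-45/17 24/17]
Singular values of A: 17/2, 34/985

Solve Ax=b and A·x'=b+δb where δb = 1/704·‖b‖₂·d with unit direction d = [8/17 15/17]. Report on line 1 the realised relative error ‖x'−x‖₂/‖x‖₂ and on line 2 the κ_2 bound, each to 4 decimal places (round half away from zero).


0.3498
0.3498

largest singular value 17/2, smallest 34/985
κ_2(A) = (17/2) / (34/985) = 246.2500
perturbation bound = 246.2500·1/704 = 0.3498
solve Ax = b  →  x = [-0.3443 0.0775]
2-norm of b is 3.0000; of x, 0.3529
Δx = A⁻¹·δb where δb = 1/704·3.0000·d; ‖Δx‖ = 0.1235
realised ‖Δx‖/‖x‖ = 0.3498
realised/bound = 1 exactly: the bound is attained for this b and d


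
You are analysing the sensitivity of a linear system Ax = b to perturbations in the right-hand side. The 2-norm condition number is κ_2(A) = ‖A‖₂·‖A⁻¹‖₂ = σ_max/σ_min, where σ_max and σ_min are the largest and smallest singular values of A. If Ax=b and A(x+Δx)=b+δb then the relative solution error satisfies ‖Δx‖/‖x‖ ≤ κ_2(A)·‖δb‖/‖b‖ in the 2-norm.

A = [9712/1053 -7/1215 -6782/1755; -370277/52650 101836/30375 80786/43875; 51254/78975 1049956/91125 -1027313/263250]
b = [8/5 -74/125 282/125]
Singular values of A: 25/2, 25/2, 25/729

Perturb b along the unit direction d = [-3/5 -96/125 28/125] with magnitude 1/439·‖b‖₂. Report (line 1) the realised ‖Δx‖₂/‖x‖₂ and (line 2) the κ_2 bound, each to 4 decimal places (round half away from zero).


from the listed singular values, σ₁ = 25/2, σ_n = 25/729
κ_2(A) = (25/2) / (25/729) = 364.5000
perturbation bound = 364.5000·1/439 = 0.8303
solve Ax = b  →  x = [0.1305 0.1536 -0.1029]
2-norm of b is 2.8284; of x, 0.2263
re-solving with b+δb shifts x by Δx of norm 0.1879
dividing the unrounded norms, ‖Δx‖/‖x‖ = 0.8303
so the bound is sharp here: realised error equals the bound

0.8303
0.8303


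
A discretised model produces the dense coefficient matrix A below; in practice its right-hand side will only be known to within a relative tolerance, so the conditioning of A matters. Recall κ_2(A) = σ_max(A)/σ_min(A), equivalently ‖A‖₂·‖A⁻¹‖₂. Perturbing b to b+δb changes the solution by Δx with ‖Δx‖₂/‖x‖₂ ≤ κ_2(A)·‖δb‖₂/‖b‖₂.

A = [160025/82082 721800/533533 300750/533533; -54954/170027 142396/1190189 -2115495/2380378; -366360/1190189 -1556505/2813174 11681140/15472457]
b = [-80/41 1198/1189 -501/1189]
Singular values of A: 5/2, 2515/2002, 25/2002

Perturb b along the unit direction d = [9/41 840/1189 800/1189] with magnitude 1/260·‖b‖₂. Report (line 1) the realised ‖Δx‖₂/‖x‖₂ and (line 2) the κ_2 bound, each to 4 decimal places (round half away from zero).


largest singular value 5/2, smallest 25/2002
condition number: (5/2) ÷ (25/2002) = 200.2000
bound on ‖Δx‖/‖x‖: κ·ε = 200.2000·1/260 = 0.7700
solve Ax = b  →  x = [-0.6400 -0.1369 -0.9194]
2-norm of b is 2.2361; of x, 1.1286
with δb = [0.0019 0.0061 0.0058], A·Δx = δb → ‖Δx‖ = 0.6887
dividing the unrounded norms, ‖Δx‖/‖x‖ = 0.6103
so the bound overstates the realised error by a factor of ≈ 1.2618 (computed from the unrounded values)

0.6103
0.7700


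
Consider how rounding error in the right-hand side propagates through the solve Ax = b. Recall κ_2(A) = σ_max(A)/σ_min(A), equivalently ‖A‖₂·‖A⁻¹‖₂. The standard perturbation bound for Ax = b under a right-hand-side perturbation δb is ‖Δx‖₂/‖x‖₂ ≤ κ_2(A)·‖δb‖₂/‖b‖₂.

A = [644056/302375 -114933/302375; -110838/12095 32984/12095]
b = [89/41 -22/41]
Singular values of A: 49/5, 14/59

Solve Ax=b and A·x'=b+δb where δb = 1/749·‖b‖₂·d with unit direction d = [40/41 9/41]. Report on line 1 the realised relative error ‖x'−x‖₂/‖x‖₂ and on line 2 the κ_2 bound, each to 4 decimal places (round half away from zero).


0.0015
0.0551

largest singular value 49/5, smallest 14/59
κ = σ_max/σ_min = (49/5)/(14/59) = 41.3000
perturbation bound = 41.3000·1/749 = 0.0551
solve Ax = b  →  x = [2.4580 8.0629]
‖b‖ = 2.2361, ‖x‖ = 8.4292
δb = ε·‖b‖·d = [0.0029 0.0007]; solving A·Δx = δb gives ‖Δx‖ = 0.0126
realised ‖Δx‖/‖x‖ = 0.0015
so the bound overstates the realised error by a factor of ≈ 36.9425 (computed from the unrounded values)


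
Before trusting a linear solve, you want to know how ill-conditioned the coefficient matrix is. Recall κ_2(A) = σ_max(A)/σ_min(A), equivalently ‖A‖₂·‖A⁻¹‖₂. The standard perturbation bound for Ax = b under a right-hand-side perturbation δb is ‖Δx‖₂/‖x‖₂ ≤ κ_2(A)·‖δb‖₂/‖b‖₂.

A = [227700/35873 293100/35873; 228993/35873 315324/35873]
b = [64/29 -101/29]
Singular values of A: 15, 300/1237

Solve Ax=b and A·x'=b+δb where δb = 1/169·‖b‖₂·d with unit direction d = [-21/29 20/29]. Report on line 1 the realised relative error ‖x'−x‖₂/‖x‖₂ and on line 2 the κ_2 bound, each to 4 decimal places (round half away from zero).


from the listed singular values, σ₁ = 15, σ_n = 300/1237
κ = σ_max/σ_min = 15/(300/1237) = 61.8500
κ_2(A)·‖δb‖/‖b‖ = 0.3660
solve Ax = b  →  x = [13.1547 -9.9493]
2-norm of b is 4.1231; of x, 16.4935
Δx = A⁻¹·δb where δb = 1/169·4.1231·d; ‖Δx‖ = 0.1006
dividing the unrounded norms, ‖Δx‖/‖x‖ = 0.0061
tightness: 0.0061 against a bound of 0.3660 (unrounded ratio ≈ 0.0167)

0.0061
0.3660


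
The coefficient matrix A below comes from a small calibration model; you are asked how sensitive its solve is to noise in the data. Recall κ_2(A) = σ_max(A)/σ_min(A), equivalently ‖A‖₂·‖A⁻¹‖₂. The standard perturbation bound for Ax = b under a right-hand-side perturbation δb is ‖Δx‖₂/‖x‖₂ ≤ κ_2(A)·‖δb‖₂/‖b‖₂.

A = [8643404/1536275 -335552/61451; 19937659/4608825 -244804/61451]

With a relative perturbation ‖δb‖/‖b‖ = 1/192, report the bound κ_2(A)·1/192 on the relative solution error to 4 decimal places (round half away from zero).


AᵀA = [42795445630609/849650715225 -2716350634172/56643381015; -2716350634172/56643381015 172524143120/3776225401]; tr = 97043255449/1010286225, det = 1475789056/1010286225
eigenvalues of AᵀA: λ = (tr ± √(tr²−4·det))/2 = 2401/25, 614656/40411449
κ = σ_max/σ_min = (49/5)/(784/6357) = 79.4625
perturbation bound = 79.4625·1/192 = 0.4139

0.4139


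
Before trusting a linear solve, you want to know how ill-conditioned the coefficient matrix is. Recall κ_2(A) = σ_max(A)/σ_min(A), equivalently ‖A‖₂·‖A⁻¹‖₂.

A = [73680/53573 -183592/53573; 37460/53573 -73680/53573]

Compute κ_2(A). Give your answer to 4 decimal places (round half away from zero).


31.7000

form AᵀA = [40426000/16982641 -96373440/16982641; -96373440/16982641 231566656/16982641] with trace 1609424/100489 and determinant 25600/100489
eigenvalues of AᵀA: λ = (tr ± √(tr²−4·det))/2 = 16, 1600/100489
κ = σ_max/σ_min = 4/(40/317) = 31.7000


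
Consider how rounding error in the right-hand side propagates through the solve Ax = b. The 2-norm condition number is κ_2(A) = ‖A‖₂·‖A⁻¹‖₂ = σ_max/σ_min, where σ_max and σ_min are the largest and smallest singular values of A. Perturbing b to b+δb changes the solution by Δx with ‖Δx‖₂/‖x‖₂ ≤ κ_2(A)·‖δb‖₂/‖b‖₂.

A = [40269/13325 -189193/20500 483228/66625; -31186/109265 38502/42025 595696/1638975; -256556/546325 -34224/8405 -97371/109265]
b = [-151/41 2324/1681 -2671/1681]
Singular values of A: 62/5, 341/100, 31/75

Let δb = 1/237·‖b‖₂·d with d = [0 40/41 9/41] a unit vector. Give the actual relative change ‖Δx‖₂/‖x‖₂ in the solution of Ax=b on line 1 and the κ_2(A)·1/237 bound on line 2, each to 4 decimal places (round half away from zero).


0.0176
0.1266

σ_max = 62/5, σ_min = 31/75
κ_2(A) = (62/5) / (31/75) = 30.0000
perturbation bound = 30.0000·1/237 = 0.1266
solve Ax = b  →  x = [-2.2175 0.4340 0.9684]
‖b‖ = 4.2426, ‖x‖ = 2.4583
Δx = A⁻¹·δb where δb = 1/237·4.2426·d; ‖Δx‖ = 0.0433
dividing the unrounded norms, ‖Δx‖/‖x‖ = 0.0176
realised/bound (from unrounded values) ≈ 0.1392


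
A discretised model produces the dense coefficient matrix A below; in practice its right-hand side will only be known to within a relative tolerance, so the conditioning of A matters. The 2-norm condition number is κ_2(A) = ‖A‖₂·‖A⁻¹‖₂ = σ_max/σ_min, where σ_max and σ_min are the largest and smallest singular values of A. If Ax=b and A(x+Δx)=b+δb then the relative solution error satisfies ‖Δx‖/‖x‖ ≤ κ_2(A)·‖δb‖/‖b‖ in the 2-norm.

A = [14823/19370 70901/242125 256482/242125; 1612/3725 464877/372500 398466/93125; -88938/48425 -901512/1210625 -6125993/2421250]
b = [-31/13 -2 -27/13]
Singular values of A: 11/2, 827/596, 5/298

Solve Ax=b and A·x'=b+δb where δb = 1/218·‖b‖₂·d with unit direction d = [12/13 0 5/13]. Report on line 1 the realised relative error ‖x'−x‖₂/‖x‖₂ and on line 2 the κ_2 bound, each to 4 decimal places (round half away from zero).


largest singular value 11/2, smallest 5/298
κ_2(A) = (11/2) / (5/298) = 327.8000
worst-case relative error ≤ 327.8000 × 1/218 = 1.5037
solve Ax = b  →  x = [1.3328 171.4861 -50.6190]
‖b‖ = 3.7417, ‖x‖ = 178.8059
with δb = [0.0158 0.0000 0.0066], A·Δx = δb → ‖Δx‖ = 1.0229
realised ‖Δx‖/‖x‖ = 0.0057
tightness: 0.0057 against a bound of 1.5037 (unrounded ratio ≈ 0.0038)

0.0057
1.5037


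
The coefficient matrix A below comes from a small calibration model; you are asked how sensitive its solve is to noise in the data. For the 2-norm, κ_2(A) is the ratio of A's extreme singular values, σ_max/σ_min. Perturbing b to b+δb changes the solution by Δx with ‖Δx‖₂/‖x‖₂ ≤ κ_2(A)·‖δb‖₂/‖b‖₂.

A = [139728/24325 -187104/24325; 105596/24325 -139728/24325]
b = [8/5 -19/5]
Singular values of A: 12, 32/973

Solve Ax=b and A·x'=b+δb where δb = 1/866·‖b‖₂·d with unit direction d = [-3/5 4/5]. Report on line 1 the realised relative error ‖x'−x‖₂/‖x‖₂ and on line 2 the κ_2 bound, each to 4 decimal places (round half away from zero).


0.0012
0.4213

largest singular value 12, smallest 32/973
κ_2(A) = 12 / (32/973) = 364.8750
bound on ‖Δx‖/‖x‖: κ·ε = 364.8750·1/866 = 0.4213
solve Ax = b  →  x = [-97.3500 -72.9083]
‖b‖₂ = 4.1231 and ‖x‖₂ = 121.6250
with δb = [-0.0029 0.0038], A·Δx = δb → ‖Δx‖ = 0.1448
dividing the unrounded norms, ‖Δx‖/‖x‖ = 0.0012
realised/bound (from unrounded values) ≈ 0.0028


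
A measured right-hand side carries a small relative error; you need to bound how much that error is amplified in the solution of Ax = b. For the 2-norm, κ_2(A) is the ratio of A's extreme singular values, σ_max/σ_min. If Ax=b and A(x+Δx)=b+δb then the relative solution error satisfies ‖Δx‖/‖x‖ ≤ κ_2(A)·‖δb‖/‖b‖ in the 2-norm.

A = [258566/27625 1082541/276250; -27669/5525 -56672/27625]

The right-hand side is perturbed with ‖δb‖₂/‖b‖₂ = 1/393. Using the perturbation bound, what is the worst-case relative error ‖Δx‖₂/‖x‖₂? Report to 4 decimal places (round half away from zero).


0.7952

AᵀA = [297563029/2640625 619915527/13203125; 619915527/13203125 5166320329/264062500]; tr = 206642741/1562500, det = 279841/1562500
char-poly roots: 529/4 and 529/390625
σ_max=√(529/4)=(23/2), σ_min=√(529/390625)=(23/625) → κ = 312.5000
κ_2(A)·‖δb‖/‖b‖ = 0.7952


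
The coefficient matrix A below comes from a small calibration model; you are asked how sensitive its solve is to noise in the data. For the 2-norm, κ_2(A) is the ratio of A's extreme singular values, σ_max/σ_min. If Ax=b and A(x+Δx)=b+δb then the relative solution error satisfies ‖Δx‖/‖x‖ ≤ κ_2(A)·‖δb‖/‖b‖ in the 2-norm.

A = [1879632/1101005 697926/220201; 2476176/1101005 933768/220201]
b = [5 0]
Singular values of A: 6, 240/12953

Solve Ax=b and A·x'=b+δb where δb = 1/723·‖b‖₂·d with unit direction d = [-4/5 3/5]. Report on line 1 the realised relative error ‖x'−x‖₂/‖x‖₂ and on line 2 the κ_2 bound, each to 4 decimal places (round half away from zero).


largest singular value 6, smallest 240/12953
κ_2(A) = 6 / (240/12953) = 323.8250
perturbation bound = 323.8250·1/723 = 0.4479
solve Ax = b  →  x = [190.7206 -101.1510]
‖b‖₂ = 5.0000 and ‖x‖₂ = 215.8839
Δx = A⁻¹·δb where δb = 1/723·5.0000·d; ‖Δx‖ = 0.3732
realised ‖Δx‖/‖x‖ = 0.0017
tightness: 0.0017 against a bound of 0.4479 (unrounded ratio ≈ 0.0039)

0.0017
0.4479
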